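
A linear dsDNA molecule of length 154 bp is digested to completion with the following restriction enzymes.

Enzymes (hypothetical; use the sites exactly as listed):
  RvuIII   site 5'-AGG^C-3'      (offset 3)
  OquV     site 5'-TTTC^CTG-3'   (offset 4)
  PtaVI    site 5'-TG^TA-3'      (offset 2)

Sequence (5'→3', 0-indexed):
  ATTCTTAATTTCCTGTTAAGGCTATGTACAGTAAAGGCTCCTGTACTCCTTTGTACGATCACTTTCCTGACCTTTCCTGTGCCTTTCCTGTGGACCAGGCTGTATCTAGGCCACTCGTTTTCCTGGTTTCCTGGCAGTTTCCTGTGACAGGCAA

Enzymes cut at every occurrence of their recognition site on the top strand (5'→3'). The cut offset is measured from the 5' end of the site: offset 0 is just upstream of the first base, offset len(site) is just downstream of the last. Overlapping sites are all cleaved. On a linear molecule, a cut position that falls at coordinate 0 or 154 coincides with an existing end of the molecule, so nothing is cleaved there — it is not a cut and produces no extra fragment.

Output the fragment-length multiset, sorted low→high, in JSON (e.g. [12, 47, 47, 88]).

[3,3,5,6,8,8,9,10,10,10,11,11,11,12,12,12,13]

Scan for sites:
  RvuIII AGGC/3: at [18, 34, 96, 107, 148] ⇒ [21, 37, 99, 110, 151]
  OquV TTTCCTG/4: at [8, 62, 72, 83, 118, 126, 137] ⇒ [12, 66, 76, 87, 122, 130, 141]
  PtaVI TGTA/2: at [24, 41, 51, 100] ⇒ [26, 43, 53, 102]

All cut coordinates (distinct, sorted): [12, 21, 26, 37, 43, 53, 66, 76, 87, 99, 102, 110, 122, 130, 141, 151]

Fragment lengths:
  [0,12): 12 bp
  [12,21): 9 bp
  [21,26): 5 bp
  [26,37): 11 bp
  [37,43): 6 bp
  [43,53): 10 bp
  [53,66): 13 bp
  [66,76): 10 bp
  [76,87): 11 bp
  [87,99): 12 bp
  [99,102): 3 bp
  [102,110): 8 bp
  [110,122): 12 bp
  [122,130): 8 bp
  [130,141): 11 bp
  [141,151): 10 bp
  [151,154): 3 bp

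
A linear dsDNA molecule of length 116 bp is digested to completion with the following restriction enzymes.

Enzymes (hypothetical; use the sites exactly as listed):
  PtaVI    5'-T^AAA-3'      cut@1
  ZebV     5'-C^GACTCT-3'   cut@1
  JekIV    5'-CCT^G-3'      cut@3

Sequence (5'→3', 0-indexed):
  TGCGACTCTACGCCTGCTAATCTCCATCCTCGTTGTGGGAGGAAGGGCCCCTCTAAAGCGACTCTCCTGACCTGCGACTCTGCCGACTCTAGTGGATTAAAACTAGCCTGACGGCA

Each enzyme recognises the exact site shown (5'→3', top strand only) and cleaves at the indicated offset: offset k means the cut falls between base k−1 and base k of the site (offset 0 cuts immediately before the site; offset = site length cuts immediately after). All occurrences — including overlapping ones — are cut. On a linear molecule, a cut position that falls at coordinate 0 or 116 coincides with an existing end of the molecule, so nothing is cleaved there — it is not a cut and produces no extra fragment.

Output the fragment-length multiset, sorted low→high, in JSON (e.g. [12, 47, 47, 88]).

Per-enzyme occurrences:
  PtaVI TAAA/1: at [53, 97] ⇒ [54, 98]
  ZebV CGACTCT/1: at [2, 58, 74, 83] ⇒ [3, 59, 75, 84]
  JekIV CCTG/3: at [12, 65, 70, 106] ⇒ [15, 68, 73, 109]

Pooled cuts: [3, 15, 54, 59, 68, 73, 75, 84, 98, 109]

Fragment lengths:
  [0,3): 3 bp
  [3,15): 12 bp
  [15,54): 39 bp
  [54,59): 5 bp
  [59,68): 9 bp
  [68,73): 5 bp
  [73,75): 2 bp
  [75,84): 9 bp
  [84,98): 14 bp
  [98,109): 11 bp
  [109,116): 7 bp

[2,3,5,5,7,9,9,11,12,14,39]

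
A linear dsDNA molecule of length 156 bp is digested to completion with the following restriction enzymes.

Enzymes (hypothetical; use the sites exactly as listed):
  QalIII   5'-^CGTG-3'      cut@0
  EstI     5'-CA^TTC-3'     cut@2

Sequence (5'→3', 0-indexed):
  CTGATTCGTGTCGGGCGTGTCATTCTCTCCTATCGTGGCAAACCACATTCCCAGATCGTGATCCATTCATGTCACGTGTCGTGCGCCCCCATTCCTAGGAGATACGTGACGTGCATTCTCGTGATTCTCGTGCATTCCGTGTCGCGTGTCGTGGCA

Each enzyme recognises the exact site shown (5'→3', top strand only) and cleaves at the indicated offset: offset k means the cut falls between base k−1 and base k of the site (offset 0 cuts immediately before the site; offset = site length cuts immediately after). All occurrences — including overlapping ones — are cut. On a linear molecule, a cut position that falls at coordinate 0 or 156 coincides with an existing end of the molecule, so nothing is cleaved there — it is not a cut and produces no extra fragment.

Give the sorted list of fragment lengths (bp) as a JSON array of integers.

[3,4,5,5,5,6,6,6,7,7,7,9,9,9,9,9,11,12,13,14]

Scan for sites:
  QalIII CGTG/0: at [6, 15, 33, 56, 74, 79, 104, 109, 119, 128, 137, 144, 149] ⇒ [6, 15, 33, 56, 74, 79, 104, 109, 119, 128, 137, 144, 149]
  EstI CATTC/2: at [20, 45, 63, 89, 113, 132] ⇒ [22, 47, 65, 91, 115, 134]

Pooled cuts: [6, 15, 22, 33, 47, 56, 65, 74, 79, 91, 104, 109, 115, 119, 128, 134, 137, 144, 149]

Fragments:
  [0,6): 6 bp
  [6,15): 9 bp
  [15,22): 7 bp
  [22,33): 11 bp
  [33,47): 14 bp
  [47,56): 9 bp
  [56,65): 9 bp
  [65,74): 9 bp
  [74,79): 5 bp
  [79,91): 12 bp
  [91,104): 13 bp
  [104,109): 5 bp
  [109,115): 6 bp
  [115,119): 4 bp
  [119,128): 9 bp
  [128,134): 6 bp
  [134,137): 3 bp
  [137,144): 7 bp
  [144,149): 5 bp
  [149,156): 7 bp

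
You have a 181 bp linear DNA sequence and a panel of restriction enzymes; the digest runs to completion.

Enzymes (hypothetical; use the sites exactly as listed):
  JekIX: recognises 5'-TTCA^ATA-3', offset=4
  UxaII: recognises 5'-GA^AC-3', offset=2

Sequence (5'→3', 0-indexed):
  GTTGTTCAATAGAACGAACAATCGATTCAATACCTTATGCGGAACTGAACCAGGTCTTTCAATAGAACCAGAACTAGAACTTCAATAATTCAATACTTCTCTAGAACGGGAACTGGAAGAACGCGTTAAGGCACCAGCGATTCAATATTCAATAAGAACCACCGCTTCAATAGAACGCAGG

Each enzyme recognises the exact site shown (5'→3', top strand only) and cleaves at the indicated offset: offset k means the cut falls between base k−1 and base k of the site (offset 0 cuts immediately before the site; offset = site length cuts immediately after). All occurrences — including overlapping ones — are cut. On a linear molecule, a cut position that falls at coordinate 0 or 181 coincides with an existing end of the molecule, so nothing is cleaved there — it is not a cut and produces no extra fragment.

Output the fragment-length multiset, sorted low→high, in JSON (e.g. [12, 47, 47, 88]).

[4,5,5,5,5,6,6,6,6,6,7,7,8,8,9,12,12,13,13,14,24]

Scan for sites:
  JekIX (TTCAATA, off=4): starts [4, 25, 57, 80, 88, 140, 147, 165] → cuts [8, 29, 61, 84, 92, 144, 151, 169]
  UxaII (GAAC, off=2): starts [11, 15, 41, 46, 64, 70, 76, 103, 109, 118, 155, 172] → cuts [13, 17, 43, 48, 66, 72, 78, 105, 111, 120, 157, 174]

Pooled cuts: [8, 13, 17, 29, 43, 48, 61, 66, 72, 78, 84, 92, 105, 111, 120, 144, 151, 157, 169, 174]

Fragment lengths:
  [0,8): 8 bp
  [8,13): 5 bp
  [13,17): 4 bp
  [17,29): 12 bp
  [29,43): 14 bp
  [43,48): 5 bp
  [48,61): 13 bp
  [61,66): 5 bp
  [66,72): 6 bp
  [72,78): 6 bp
  [78,84): 6 bp
  [84,92): 8 bp
  [92,105): 13 bp
  [105,111): 6 bp
  [111,120): 9 bp
  [120,144): 24 bp
  [144,151): 7 bp
  [151,157): 6 bp
  [157,169): 12 bp
  [169,174): 5 bp
  [174,181): 7 bp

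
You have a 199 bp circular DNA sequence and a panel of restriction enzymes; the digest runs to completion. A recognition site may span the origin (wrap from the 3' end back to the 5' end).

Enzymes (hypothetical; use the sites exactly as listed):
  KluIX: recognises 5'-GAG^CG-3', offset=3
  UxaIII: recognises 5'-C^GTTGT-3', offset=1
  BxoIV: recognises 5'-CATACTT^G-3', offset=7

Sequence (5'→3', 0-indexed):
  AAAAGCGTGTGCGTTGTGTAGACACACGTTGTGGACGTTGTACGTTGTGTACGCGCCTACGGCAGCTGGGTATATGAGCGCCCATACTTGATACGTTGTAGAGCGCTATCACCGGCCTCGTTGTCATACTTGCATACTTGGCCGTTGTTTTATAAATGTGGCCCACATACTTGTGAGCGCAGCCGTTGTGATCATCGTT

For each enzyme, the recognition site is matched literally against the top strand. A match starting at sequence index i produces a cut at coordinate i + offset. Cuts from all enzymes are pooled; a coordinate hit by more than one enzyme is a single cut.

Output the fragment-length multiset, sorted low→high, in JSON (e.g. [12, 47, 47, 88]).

[4,5,5,7,7,8,9,9,11,12,15,16,27,29,35]

Per-enzyme occurrences:
  KluIX (GAGCG, off=3): starts [75, 100, 174] → cuts [78, 103, 177]
  UxaIII (CGTTGT, off=1): starts [11, 26, 35, 42, 93, 118, 142, 183] → cuts [12, 27, 36, 43, 94, 119, 143, 184]
  BxoIV (CATACTTG, off=7): starts [82, 124, 132, 165] → cuts [89, 131, 139, 172]

Pooled cuts: [12, 27, 36, 43, 78, 89, 94, 103, 119, 131, 139, 143, 172, 177, 184]

Fragments:
  12→27: 15 bp
  27→36: 9 bp
  36→43: 7 bp
  43→78: 35 bp
  78→89: 11 bp
  89→94: 5 bp
  94→103: 9 bp
  103→119: 16 bp
  119→131: 12 bp
  131→139: 8 bp
  139→143: 4 bp
  143→172: 29 bp
  172→177: 5 bp
  177→184: 7 bp
  184→12 (wrap): 199-184+12 = 27 bp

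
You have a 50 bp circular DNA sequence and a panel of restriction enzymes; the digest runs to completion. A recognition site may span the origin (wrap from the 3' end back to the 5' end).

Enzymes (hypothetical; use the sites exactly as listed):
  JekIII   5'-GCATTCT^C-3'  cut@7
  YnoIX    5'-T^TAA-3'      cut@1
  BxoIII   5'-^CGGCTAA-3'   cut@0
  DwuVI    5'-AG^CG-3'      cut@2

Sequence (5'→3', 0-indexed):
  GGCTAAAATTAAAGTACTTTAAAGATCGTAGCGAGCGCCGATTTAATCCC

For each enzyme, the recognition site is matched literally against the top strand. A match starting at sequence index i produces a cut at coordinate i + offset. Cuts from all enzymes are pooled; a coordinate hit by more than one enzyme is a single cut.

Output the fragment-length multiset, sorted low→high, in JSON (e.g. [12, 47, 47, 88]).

Scan for sites:
  JekIII (GCATTCTC, off=7): no sites
  YnoIX (TTAA, off=1): starts [8, 18, 42] → cuts [9, 19, 43]
  BxoIII (CGGCTAA, off=0): starts [49] → cuts [49]
  DwuVI (AGCG, off=2): starts [29, 33] → cuts [31, 35]

All cut coordinates (distinct, sorted): [9, 19, 31, 35, 43, 49]

Fragments:
  9→19: 10 bp
  19→31: 12 bp
  31→35: 4 bp
  35→43: 8 bp
  43→49: 6 bp
  49→9 (wrap): 50-49+9 = 10 bp

[4,6,8,10,10,12]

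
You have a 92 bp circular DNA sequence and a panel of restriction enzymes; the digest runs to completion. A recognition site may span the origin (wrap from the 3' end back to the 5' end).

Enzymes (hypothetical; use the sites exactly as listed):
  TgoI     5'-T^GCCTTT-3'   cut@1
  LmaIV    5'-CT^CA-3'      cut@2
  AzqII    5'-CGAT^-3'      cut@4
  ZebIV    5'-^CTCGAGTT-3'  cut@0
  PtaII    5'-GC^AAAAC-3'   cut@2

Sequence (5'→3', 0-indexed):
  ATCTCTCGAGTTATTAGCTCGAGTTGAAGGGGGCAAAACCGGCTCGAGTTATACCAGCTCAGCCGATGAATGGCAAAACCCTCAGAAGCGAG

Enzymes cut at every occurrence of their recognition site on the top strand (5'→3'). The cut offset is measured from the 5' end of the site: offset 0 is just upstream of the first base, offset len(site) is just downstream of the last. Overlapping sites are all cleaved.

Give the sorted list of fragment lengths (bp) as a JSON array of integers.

[7,8,8,8,13,14,17,17]

Scan for sites:
  TgoI (TGCCTTT, off=1): no sites
  LmaIV CTCA/2: at [57, 80] ⇒ [59, 82]
  AzqII CGAT/4: at [63] ⇒ [67]
  ZebIV CTCGAGTT/0: at [4, 17, 42] ⇒ [4, 17, 42]
  PtaII GCAAAAC/2: at [32, 72] ⇒ [34, 74]

Pooled cuts: [4, 17, 34, 42, 59, 67, 74, 82]

Fragments:
  4→17: 13 bp
  17→34: 17 bp
  34→42: 8 bp
  42→59: 17 bp
  59→67: 8 bp
  67→74: 7 bp
  74→82: 8 bp
  82→4 (wrap): 92-82+4 = 14 bp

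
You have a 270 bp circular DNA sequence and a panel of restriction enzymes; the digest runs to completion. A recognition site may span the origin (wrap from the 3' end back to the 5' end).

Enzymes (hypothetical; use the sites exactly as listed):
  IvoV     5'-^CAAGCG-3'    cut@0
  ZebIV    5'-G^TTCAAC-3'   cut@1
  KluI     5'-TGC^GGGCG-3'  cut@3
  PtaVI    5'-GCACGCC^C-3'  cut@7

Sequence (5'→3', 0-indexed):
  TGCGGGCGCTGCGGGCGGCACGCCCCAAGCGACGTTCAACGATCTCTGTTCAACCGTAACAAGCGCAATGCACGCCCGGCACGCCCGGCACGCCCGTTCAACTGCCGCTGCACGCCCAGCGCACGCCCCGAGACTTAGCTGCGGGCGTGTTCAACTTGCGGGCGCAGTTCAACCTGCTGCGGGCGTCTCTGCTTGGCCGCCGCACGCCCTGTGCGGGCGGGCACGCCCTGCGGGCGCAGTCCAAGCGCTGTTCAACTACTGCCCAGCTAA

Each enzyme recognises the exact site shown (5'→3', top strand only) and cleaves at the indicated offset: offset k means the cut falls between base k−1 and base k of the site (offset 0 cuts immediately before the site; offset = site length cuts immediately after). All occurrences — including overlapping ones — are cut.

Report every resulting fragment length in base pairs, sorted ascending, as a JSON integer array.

[1,2,4,6,7,8,9,9,9,9,9,10,10,11,11,12,13,13,14,15,17,20,23,28]

Scan for sites:
  IvoV CAAGCG/0: at [25, 59, 241] ⇒ [25, 59, 241]
  ZebIV GTTCAAC/1: at [33, 47, 95, 148, 166, 249] ⇒ [34, 48, 96, 149, 167, 250]
  KluI TGCGGGCG/3: at [0, 9, 139, 156, 177, 211, 228] ⇒ [3, 12, 142, 159, 180, 214, 231]
  PtaVI GCACGCCC/7: at [17, 69, 78, 87, 109, 120, 201, 220] ⇒ [24, 76, 85, 94, 116, 127, 208, 227]

All cut coordinates (distinct, sorted): [3, 12, 24, 25, 34, 48, 59, 76, 85, 94, 96, 116, 127, 142, 149, 159, 167, 180, 208, 214, 227, 231, 241, 250]

Fragment lengths:
  3→12: 9 bp
  12→24: 12 bp
  24→25: 1 bp
  25→34: 9 bp
  34→48: 14 bp
  48→59: 11 bp
  59→76: 17 bp
  76→85: 9 bp
  85→94: 9 bp
  94→96: 2 bp
  96→116: 20 bp
  116→127: 11 bp
  127→142: 15 bp
  142→149: 7 bp
  149→159: 10 bp
  159→167: 8 bp
  167→180: 13 bp
  180→208: 28 bp
  208→214: 6 bp
  214→227: 13 bp
  227→231: 4 bp
  231→241: 10 bp
  241→250: 9 bp
  250→3 (wrap): 270-250+3 = 23 bp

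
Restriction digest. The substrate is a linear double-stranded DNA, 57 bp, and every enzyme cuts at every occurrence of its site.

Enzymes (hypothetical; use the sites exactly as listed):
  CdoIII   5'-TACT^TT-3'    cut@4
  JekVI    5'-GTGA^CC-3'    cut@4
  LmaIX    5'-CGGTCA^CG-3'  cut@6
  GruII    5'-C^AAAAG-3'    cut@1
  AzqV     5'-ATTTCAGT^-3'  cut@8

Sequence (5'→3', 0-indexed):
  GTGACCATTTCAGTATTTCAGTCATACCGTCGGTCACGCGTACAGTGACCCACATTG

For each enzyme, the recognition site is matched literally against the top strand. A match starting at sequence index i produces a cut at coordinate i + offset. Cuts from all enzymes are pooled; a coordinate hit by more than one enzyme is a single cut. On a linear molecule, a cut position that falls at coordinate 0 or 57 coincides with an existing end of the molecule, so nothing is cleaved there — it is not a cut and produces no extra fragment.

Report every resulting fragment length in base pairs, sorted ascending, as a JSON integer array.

[4,8,9,10,12,14]

Per-enzyme occurrences:
  CdoIII (TACTTT, off=4): no sites
  JekVI GTGACC/4: at [0, 44] ⇒ [4, 48]
  LmaIX CGGTCACG/6: at [30] ⇒ [36]
  GruII (CAAAAG, off=1): no sites
  AzqV ATTTCAGT/8: at [6, 14] ⇒ [14, 22]

All cut coordinates (distinct, sorted): [4, 14, 22, 36, 48]

Fragment lengths:
  [0,4): 4 bp
  [4,14): 10 bp
  [14,22): 8 bp
  [22,36): 14 bp
  [36,48): 12 bp
  [48,57): 9 bp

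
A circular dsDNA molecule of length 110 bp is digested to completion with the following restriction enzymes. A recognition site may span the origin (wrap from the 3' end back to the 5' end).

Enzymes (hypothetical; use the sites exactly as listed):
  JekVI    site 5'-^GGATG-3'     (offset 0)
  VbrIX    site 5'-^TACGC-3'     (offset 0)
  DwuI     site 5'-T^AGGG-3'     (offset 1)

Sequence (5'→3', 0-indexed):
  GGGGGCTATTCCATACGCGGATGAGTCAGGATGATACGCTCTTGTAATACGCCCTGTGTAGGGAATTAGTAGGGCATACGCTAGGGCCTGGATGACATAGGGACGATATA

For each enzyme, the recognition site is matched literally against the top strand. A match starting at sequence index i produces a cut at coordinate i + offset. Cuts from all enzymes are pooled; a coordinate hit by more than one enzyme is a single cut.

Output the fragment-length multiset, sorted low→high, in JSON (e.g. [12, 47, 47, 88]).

Per-enzyme occurrences:
  JekVI (GGATG, off=0): starts [18, 28, 89] → cuts [18, 28, 89]
  VbrIX (TACGC, off=0): starts [13, 34, 47, 76] → cuts [13, 34, 47, 76]
  DwuI (TAGGG, off=1): starts [58, 69, 81, 97, 108] → cuts [59, 70, 82, 98, 109]

Pooled cuts: [13, 18, 28, 34, 47, 59, 70, 76, 82, 89, 98, 109]

Fragments:
  13→18: 5 bp
  18→28: 10 bp
  28→34: 6 bp
  34→47: 13 bp
  47→59: 12 bp
  59→70: 11 bp
  70→76: 6 bp
  76→82: 6 bp
  82→89: 7 bp
  89→98: 9 bp
  98→109: 11 bp
  109→13 (wrap): 110-109+13 = 14 bp

[5,6,6,6,7,9,10,11,11,12,13,14]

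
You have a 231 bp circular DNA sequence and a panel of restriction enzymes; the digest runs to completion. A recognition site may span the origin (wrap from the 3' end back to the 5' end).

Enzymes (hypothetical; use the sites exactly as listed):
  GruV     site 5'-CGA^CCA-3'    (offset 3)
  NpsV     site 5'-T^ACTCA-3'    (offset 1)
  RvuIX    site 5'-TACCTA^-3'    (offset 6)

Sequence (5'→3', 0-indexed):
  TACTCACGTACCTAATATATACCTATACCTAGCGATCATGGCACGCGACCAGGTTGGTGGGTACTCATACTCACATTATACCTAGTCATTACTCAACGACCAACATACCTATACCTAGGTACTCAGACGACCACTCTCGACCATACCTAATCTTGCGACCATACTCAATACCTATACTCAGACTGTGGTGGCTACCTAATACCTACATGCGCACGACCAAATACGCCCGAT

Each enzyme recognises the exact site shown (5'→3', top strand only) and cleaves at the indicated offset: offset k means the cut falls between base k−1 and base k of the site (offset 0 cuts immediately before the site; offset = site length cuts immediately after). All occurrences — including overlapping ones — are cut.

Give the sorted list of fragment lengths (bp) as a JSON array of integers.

Scan for sites:
  GruV (CGACCA, off=3): starts [45, 96, 127, 137, 155, 213] → cuts [48, 99, 130, 140, 158, 216]
  NpsV (TACTCA, off=1): starts [0, 61, 67, 89, 119, 161, 174] → cuts [1, 62, 68, 90, 120, 162, 175]
  RvuIX (TACCTA, off=6): starts [8, 19, 25, 78, 105, 111, 143, 168, 192, 199] → cuts [14, 25, 31, 84, 111, 117, 149, 174, 198, 205]

Pooled cuts: [1, 14, 25, 31, 48, 62, 68, 84, 90, 99, 111, 117, 120, 130, 140, 149, 158, 162, 174, 175, 198, 205, 216]

Fragments:
  1→14: 13 bp
  14→25: 11 bp
  25→31: 6 bp
  31→48: 17 bp
  48→62: 14 bp
  62→68: 6 bp
  68→84: 16 bp
  84→90: 6 bp
  90→99: 9 bp
  99→111: 12 bp
  111→117: 6 bp
  117→120: 3 bp
  120→130: 10 bp
  130→140: 10 bp
  140→149: 9 bp
  149→158: 9 bp
  158→162: 4 bp
  162→174: 12 bp
  174→175: 1 bp
  175→198: 23 bp
  198→205: 7 bp
  205→216: 11 bp
  216→1 (wrap): 231-216+1 = 16 bp

[1,3,4,6,6,6,6,7,9,9,9,10,10,11,11,12,12,13,14,16,16,17,23]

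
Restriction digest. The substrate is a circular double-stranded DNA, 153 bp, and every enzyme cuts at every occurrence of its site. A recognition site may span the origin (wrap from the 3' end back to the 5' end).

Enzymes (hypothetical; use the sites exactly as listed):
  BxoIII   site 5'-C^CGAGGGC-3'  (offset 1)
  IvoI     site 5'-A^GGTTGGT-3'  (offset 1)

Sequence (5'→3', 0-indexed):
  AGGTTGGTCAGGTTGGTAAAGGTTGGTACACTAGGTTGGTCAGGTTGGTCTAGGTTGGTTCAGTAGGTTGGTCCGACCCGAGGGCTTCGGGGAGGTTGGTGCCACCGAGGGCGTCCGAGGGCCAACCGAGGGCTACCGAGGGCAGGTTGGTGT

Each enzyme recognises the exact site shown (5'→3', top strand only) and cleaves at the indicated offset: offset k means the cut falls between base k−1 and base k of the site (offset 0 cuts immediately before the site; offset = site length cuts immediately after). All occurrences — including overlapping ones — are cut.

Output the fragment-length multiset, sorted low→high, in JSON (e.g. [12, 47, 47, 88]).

Per-enzyme occurrences:
  BxoIII CCGAGGGC/1: at [77, 104, 114, 125, 135] ⇒ [78, 105, 115, 126, 136]
  IvoI AGGTTGGT/1: at [0, 9, 19, 32, 41, 51, 64, 92, 143] ⇒ [1, 10, 20, 33, 42, 52, 65, 93, 144]

All cut coordinates (distinct, sorted): [1, 10, 20, 33, 42, 52, 65, 78, 93, 105, 115, 126, 136, 144]

Fragment lengths:
  1→10: 9 bp
  10→20: 10 bp
  20→33: 13 bp
  33→42: 9 bp
  42→52: 10 bp
  52→65: 13 bp
  65→78: 13 bp
  78→93: 15 bp
  93→105: 12 bp
  105→115: 10 bp
  115→126: 11 bp
  126→136: 10 bp
  136→144: 8 bp
  144→1 (wrap): 153-144+1 = 10 bp

[8,9,9,10,10,10,10,10,11,12,13,13,13,15]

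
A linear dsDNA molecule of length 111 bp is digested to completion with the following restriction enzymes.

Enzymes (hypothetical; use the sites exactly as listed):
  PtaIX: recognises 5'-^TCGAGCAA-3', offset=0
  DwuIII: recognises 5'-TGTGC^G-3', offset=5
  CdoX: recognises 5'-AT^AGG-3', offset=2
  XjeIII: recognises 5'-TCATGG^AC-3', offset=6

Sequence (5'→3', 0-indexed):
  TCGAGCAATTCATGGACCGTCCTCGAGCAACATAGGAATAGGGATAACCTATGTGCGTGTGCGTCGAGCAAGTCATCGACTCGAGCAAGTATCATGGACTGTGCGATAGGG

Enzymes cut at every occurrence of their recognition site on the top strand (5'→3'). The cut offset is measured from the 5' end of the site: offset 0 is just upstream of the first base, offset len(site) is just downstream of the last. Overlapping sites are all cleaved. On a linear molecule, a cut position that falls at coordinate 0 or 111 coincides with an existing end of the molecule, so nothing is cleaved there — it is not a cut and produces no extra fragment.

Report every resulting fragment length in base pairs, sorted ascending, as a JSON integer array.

Per-enzyme occurrences:
  PtaIX TCGAGCAA/0: at [0, 22, 63, 80] ⇒ [22, 63, 80] (position 0 is a terminus of the linear molecule — no cut)
  DwuIII TGTGCG/5: at [51, 57, 99] ⇒ [56, 62, 104]
  CdoX ATAGG/2: at [31, 37, 105] ⇒ [33, 39, 107]
  XjeIII TCATGGAC/6: at [9, 91] ⇒ [15, 97]

Pooled cuts: [15, 22, 33, 39, 56, 62, 63, 80, 97, 104, 107]

Fragment lengths:
  [0,15): 15 bp
  [15,22): 7 bp
  [22,33): 11 bp
  [33,39): 6 bp
  [39,56): 17 bp
  [56,62): 6 bp
  [62,63): 1 bp
  [63,80): 17 bp
  [80,97): 17 bp
  [97,104): 7 bp
  [104,107): 3 bp
  [107,111): 4 bp

[1,3,4,6,6,7,7,11,15,17,17,17]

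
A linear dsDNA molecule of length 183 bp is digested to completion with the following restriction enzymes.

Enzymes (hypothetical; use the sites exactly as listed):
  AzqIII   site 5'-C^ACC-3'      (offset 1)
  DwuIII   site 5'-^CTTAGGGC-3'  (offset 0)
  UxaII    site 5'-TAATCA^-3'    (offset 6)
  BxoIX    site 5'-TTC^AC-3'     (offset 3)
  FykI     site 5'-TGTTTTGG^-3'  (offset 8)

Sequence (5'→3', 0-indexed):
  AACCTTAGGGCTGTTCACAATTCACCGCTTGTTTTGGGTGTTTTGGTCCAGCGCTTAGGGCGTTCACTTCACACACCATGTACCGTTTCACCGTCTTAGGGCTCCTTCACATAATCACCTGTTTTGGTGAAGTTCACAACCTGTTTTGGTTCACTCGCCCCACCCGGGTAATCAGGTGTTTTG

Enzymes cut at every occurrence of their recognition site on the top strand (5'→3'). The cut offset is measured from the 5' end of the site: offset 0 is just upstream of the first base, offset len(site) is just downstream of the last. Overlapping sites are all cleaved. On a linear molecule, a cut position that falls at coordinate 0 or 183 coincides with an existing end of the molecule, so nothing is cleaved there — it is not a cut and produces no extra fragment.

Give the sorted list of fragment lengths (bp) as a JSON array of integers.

[1,3,3,4,5,5,7,7,8,8,9,9,9,10,12,13,13,14,14,14,15]

Scan for sites:
  AzqIII CACC/1: at [22, 73, 88, 115, 160] ⇒ [23, 74, 89, 116, 161]
  DwuIII CTTAGGGC/0: at [3, 53, 94] ⇒ [3, 53, 94]
  UxaII TAATCA/6: at [111, 168] ⇒ [117, 174]
  BxoIX TTCAC/3: at [13, 20, 62, 67, 86, 105, 132, 149] ⇒ [16, 23, 65, 70, 89, 108, 135, 152]
  FykI TGTTTTGG/8: at [29, 38, 119, 141] ⇒ [37, 46, 127, 149]

All cut coordinates (distinct, sorted): [3, 16, 23, 37, 46, 53, 65, 70, 74, 89, 94, 108, 116, 117, 127, 135, 149, 152, 161, 174]

Fragment lengths:
  [0,3): 3 bp
  [3,16): 13 bp
  [16,23): 7 bp
  [23,37): 14 bp
  [37,46): 9 bp
  [46,53): 7 bp
  [53,65): 12 bp
  [65,70): 5 bp
  [70,74): 4 bp
  [74,89): 15 bp
  [89,94): 5 bp
  [94,108): 14 bp
  [108,116): 8 bp
  [116,117): 1 bp
  [117,127): 10 bp
  [127,135): 8 bp
  [135,149): 14 bp
  [149,152): 3 bp
  [152,161): 9 bp
  [161,174): 13 bp
  [174,183): 9 bp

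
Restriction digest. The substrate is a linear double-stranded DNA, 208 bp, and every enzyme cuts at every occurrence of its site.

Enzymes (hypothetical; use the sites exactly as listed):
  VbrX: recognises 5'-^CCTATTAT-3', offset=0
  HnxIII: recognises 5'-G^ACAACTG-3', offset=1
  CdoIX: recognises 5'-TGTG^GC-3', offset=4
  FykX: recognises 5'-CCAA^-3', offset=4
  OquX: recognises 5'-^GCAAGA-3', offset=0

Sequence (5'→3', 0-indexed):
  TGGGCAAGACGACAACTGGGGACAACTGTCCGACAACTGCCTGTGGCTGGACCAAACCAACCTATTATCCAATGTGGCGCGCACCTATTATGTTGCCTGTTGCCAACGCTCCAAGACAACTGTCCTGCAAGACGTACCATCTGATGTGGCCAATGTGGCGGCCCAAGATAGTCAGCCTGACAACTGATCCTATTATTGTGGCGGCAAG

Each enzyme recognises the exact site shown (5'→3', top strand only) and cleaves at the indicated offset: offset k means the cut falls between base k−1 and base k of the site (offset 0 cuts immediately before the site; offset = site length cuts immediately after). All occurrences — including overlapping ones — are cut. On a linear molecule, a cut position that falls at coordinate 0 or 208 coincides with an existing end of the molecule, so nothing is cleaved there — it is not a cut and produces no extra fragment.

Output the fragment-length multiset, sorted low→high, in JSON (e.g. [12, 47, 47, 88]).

Scan for sites:
  VbrX (CCTATTAT, off=0): starts [60, 83, 188] → cuts [60, 83, 188]
  HnxIII (GACAACTG, off=1): starts [10, 20, 31, 114, 178] → cuts [11, 21, 32, 115, 179]
  CdoIX (TGTGGC, off=4): starts [41, 72, 144, 153, 196] → cuts [45, 76, 148, 157, 200]
  FykX (CCAA, off=4): starts [51, 56, 68, 102, 110, 149, 162] → cuts [55, 60, 72, 106, 114, 153, 166]
  OquX (GCAAGA, off=0): starts [3, 126] → cuts [3, 126]

All cut coordinates (distinct, sorted): [3, 11, 21, 32, 45, 55, 60, 72, 76, 83, 106, 114, 115, 126, 148, 153, 157, 166, 179, 188, 200]

Fragments:
  [0,3): 3 bp
  [3,11): 8 bp
  [11,21): 10 bp
  [21,32): 11 bp
  [32,45): 13 bp
  [45,55): 10 bp
  [55,60): 5 bp
  [60,72): 12 bp
  [72,76): 4 bp
  [76,83): 7 bp
  [83,106): 23 bp
  [106,114): 8 bp
  [114,115): 1 bp
  [115,126): 11 bp
  [126,148): 22 bp
  [148,153): 5 bp
  [153,157): 4 bp
  [157,166): 9 bp
  [166,179): 13 bp
  [179,188): 9 bp
  [188,200): 12 bp
  [200,208): 8 bp

[1,3,4,4,5,5,7,8,8,8,9,9,10,10,11,11,12,12,13,13,22,23]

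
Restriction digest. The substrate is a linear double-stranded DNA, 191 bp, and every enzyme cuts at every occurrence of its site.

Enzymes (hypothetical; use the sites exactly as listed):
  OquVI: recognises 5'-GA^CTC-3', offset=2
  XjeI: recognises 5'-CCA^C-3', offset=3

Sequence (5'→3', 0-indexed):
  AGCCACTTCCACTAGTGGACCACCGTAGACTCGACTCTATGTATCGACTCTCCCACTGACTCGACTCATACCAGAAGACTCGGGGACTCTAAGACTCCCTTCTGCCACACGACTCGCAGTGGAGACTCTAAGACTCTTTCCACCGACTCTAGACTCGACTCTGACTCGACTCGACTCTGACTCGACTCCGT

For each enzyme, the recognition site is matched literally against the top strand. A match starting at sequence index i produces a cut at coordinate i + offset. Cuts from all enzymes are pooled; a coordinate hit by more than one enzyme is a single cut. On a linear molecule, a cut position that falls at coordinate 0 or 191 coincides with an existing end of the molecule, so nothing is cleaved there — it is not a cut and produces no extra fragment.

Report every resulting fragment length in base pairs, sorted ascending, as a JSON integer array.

[4,4,5,5,5,5,5,5,5,5,6,6,6,6,7,7,8,8,8,8,9,11,13,13,13,14]

Scan for sites:
  OquVI GACTC/2: at [27, 32, 45, 57, 62, 76, 84, 92, 110, 123, 131, 144, 151, 156, 162, 167, 172, 178, 183] ⇒ [29, 34, 47, 59, 64, 78, 86, 94, 112, 125, 133, 146, 153, 158, 164, 169, 174, 180, 185]
  XjeI CCAC/3: at [2, 8, 19, 52, 104, 139] ⇒ [5, 11, 22, 55, 107, 142]

Pooled cuts: [5, 11, 22, 29, 34, 47, 55, 59, 64, 78, 86, 94, 107, 112, 125, 133, 142, 146, 153, 158, 164, 169, 174, 180, 185]

Fragment lengths:
  [0,5): 5 bp
  [5,11): 6 bp
  [11,22): 11 bp
  [22,29): 7 bp
  [29,34): 5 bp
  [34,47): 13 bp
  [47,55): 8 bp
  [55,59): 4 bp
  [59,64): 5 bp
  [64,78): 14 bp
  [78,86): 8 bp
  [86,94): 8 bp
  [94,107): 13 bp
  [107,112): 5 bp
  [112,125): 13 bp
  [125,133): 8 bp
  [133,142): 9 bp
  [142,146): 4 bp
  [146,153): 7 bp
  [153,158): 5 bp
  [158,164): 6 bp
  [164,169): 5 bp
  [169,174): 5 bp
  [174,180): 6 bp
  [180,185): 5 bp
  [185,191): 6 bp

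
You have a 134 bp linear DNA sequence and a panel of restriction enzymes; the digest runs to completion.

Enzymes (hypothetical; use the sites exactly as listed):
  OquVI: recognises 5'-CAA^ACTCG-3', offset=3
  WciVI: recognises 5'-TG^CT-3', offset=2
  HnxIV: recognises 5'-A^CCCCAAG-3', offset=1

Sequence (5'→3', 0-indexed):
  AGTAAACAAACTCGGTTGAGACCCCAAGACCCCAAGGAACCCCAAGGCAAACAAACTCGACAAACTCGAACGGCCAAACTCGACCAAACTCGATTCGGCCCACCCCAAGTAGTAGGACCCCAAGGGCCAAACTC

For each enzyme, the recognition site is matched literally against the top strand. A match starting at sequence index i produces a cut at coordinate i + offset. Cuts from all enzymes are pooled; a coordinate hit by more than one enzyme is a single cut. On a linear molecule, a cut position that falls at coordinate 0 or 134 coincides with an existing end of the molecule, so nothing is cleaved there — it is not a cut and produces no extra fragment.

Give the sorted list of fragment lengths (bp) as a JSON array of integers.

[8,9,9,10,10,12,14,15,15,15,17]

Per-enzyme occurrences:
  OquVI (CAAACTCG, off=3): starts [6, 51, 60, 74, 84] → cuts [9, 54, 63, 77, 87]
  WciVI (TGCT, off=2): no sites
  HnxIV (ACCCCAAG, off=1): starts [20, 28, 38, 101, 116] → cuts [21, 29, 39, 102, 117]

All cut coordinates (distinct, sorted): [9, 21, 29, 39, 54, 63, 77, 87, 102, 117]

Fragment lengths:
  [0,9): 9 bp
  [9,21): 12 bp
  [21,29): 8 bp
  [29,39): 10 bp
  [39,54): 15 bp
  [54,63): 9 bp
  [63,77): 14 bp
  [77,87): 10 bp
  [87,102): 15 bp
  [102,117): 15 bp
  [117,134): 17 bp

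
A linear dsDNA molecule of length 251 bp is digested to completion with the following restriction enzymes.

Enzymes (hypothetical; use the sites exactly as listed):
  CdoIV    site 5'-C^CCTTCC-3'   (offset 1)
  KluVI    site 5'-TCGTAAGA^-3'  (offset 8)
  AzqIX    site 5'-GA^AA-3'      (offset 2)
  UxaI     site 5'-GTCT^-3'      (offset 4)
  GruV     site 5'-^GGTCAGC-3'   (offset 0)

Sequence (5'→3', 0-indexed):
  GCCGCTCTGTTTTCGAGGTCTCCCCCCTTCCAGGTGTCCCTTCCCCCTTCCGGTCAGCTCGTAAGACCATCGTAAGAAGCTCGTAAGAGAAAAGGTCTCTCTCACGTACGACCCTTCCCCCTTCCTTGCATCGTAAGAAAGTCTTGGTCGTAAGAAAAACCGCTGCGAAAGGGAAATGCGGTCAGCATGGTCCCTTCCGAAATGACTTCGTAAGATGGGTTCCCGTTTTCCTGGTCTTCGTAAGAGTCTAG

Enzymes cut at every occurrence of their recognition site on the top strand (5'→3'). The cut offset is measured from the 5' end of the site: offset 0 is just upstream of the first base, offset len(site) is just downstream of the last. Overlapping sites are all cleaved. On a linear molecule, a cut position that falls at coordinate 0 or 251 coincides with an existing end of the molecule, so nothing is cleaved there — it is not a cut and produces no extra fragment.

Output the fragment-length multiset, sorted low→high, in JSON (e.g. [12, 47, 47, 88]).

[2,2,4,4,5,6,6,6,7,7,8,8,8,11,11,11,13,13,13,14,15,15,19,21,22]

Scan for sites:
  CdoIV CCCTTCC/1: at [24, 37, 44, 111, 118, 191] ⇒ [25, 38, 45, 112, 119, 192]
  KluVI TCGTAAGA/8: at [58, 69, 80, 130, 147, 207, 237] ⇒ [66, 77, 88, 138, 155, 215, 245]
  AzqIX GAAA/2: at [88, 136, 153, 166, 172, 198] ⇒ [90, 138, 155, 168, 174, 200]
  UxaI GTCT/4: at [17, 94, 140, 233, 245] ⇒ [21, 98, 144, 237, 249]
  GruV GGTCAGC/0: at [51, 179] ⇒ [51, 179]

All cut coordinates (distinct, sorted): [21, 25, 38, 45, 51, 66, 77, 88, 90, 98, 112, 119, 138, 144, 155, 168, 174, 179, 192, 200, 215, 237, 245, 249]

Fragments:
  [0,21): 21 bp
  [21,25): 4 bp
  [25,38): 13 bp
  [38,45): 7 bp
  [45,51): 6 bp
  [51,66): 15 bp
  [66,77): 11 bp
  [77,88): 11 bp
  [88,90): 2 bp
  [90,98): 8 bp
  [98,112): 14 bp
  [112,119): 7 bp
  [119,138): 19 bp
  [138,144): 6 bp
  [144,155): 11 bp
  [155,168): 13 bp
  [168,174): 6 bp
  [174,179): 5 bp
  [179,192): 13 bp
  [192,200): 8 bp
  [200,215): 15 bp
  [215,237): 22 bp
  [237,245): 8 bp
  [245,249): 4 bp
  [249,251): 2 bp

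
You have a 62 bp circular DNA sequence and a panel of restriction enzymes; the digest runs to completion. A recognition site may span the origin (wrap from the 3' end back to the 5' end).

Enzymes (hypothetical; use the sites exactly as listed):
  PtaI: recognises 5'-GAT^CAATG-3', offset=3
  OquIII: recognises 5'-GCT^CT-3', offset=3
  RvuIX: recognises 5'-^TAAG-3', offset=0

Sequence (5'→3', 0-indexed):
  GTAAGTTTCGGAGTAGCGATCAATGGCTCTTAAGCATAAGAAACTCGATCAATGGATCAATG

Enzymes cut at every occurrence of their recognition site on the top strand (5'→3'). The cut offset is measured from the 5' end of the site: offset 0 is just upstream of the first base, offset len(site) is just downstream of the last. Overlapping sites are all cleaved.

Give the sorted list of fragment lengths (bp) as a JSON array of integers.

[2,6,6,8,8,13,19]

Per-enzyme occurrences:
  PtaI GATCAATG/3: at [17, 46, 54] ⇒ [20, 49, 57]
  OquIII GCTCT/3: at [25] ⇒ [28]
  RvuIX TAAG/0: at [1, 30, 36] ⇒ [1, 30, 36]

Pooled cuts: [1, 20, 28, 30, 36, 49, 57]

Fragment lengths:
  1→20: 19 bp
  20→28: 8 bp
  28→30: 2 bp
  30→36: 6 bp
  36→49: 13 bp
  49→57: 8 bp
  57→1 (wrap): 62-57+1 = 6 bp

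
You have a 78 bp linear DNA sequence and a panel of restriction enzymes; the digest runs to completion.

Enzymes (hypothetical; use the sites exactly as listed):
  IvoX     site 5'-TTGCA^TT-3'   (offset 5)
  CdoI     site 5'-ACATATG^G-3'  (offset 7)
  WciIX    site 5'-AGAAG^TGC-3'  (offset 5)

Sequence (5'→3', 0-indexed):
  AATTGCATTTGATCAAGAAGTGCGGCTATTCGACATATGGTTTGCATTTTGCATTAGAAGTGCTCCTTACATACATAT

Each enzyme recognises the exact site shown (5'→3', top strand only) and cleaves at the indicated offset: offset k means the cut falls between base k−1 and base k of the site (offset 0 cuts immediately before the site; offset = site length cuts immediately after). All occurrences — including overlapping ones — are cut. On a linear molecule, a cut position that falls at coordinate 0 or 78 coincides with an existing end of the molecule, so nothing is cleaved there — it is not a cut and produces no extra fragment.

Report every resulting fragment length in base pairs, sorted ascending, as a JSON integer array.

[7,7,7,7,13,18,19]

Scan for sites:
  IvoX (TTGCATT, off=5): starts [2, 41, 48] → cuts [7, 46, 53]
  CdoI (ACATATGG, off=7): starts [32] → cuts [39]
  WciIX (AGAAGTGC, off=5): starts [15, 55] → cuts [20, 60]

All cut coordinates (distinct, sorted): [7, 20, 39, 46, 53, 60]

Fragment lengths:
  [0,7): 7 bp
  [7,20): 13 bp
  [20,39): 19 bp
  [39,46): 7 bp
  [46,53): 7 bp
  [53,60): 7 bp
  [60,78): 18 bp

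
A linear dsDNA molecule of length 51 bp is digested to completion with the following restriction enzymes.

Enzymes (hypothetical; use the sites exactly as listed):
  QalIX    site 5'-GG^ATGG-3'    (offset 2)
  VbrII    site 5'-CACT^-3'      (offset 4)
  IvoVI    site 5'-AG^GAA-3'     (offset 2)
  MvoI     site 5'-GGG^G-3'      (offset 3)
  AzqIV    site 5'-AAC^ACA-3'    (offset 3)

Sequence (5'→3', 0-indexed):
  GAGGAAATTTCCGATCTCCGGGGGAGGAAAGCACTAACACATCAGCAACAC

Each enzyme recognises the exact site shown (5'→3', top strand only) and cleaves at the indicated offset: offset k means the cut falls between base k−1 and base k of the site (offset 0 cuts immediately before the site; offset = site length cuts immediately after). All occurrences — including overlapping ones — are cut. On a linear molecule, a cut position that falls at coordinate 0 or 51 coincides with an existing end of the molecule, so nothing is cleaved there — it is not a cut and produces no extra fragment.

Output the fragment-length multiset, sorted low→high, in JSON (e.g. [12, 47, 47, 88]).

Scan for sites:
  QalIX (GGATGG, off=2): no sites
  VbrII CACT/4: at [31] ⇒ [35]
  IvoVI AGGAA/2: at [1, 24] ⇒ [3, 26]
  MvoI GGGG/3: at [19, 20] ⇒ [22, 23]
  AzqIV AACACA/3: at [35] ⇒ [38]

Pooled cuts: [3, 22, 23, 26, 35, 38]

Fragments:
  [0,3): 3 bp
  [3,22): 19 bp
  [22,23): 1 bp
  [23,26): 3 bp
  [26,35): 9 bp
  [35,38): 3 bp
  [38,51): 13 bp

[1,3,3,3,9,13,19]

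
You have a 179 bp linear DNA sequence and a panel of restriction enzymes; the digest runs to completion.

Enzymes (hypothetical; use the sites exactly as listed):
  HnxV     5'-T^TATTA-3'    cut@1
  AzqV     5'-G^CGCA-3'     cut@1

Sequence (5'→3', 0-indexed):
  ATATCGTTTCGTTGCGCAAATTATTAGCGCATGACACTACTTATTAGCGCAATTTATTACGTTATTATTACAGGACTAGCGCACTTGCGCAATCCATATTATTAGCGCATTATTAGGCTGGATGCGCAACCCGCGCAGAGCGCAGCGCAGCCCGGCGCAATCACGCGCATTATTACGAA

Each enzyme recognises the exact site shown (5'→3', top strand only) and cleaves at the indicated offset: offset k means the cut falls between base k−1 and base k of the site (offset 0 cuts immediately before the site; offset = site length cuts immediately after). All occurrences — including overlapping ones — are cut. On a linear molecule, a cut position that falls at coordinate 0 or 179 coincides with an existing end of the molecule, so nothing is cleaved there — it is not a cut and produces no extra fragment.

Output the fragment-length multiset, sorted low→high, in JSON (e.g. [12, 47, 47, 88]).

Site scan:
  HnxV (TTATTA, off=1): starts [20, 40, 53, 61, 64, 98, 109, 169] → cuts [21, 41, 54, 62, 65, 99, 110, 170]
  AzqV (GCGCA, off=1): starts [13, 26, 46, 78, 86, 104, 123, 132, 139, 144, 154, 164] → cuts [14, 27, 47, 79, 87, 105, 124, 133, 140, 145, 155, 165]

All cut coordinates (distinct, sorted): [14, 21, 27, 41, 47, 54, 62, 65, 79, 87, 99, 105, 110, 124, 133, 140, 145, 155, 165, 170]

Fragments:
  [0,14): 14 bp
  [14,21): 7 bp
  [21,27): 6 bp
  [27,41): 14 bp
  [41,47): 6 bp
  [47,54): 7 bp
  [54,62): 8 bp
  [62,65): 3 bp
  [65,79): 14 bp
  [79,87): 8 bp
  [87,99): 12 bp
  [99,105): 6 bp
  [105,110): 5 bp
  [110,124): 14 bp
  [124,133): 9 bp
  [133,140): 7 bp
  [140,145): 5 bp
  [145,155): 10 bp
  [155,165): 10 bp
  [165,170): 5 bp
  [170,179): 9 bp

[3,5,5,5,6,6,6,7,7,7,8,8,9,9,10,10,12,14,14,14,14]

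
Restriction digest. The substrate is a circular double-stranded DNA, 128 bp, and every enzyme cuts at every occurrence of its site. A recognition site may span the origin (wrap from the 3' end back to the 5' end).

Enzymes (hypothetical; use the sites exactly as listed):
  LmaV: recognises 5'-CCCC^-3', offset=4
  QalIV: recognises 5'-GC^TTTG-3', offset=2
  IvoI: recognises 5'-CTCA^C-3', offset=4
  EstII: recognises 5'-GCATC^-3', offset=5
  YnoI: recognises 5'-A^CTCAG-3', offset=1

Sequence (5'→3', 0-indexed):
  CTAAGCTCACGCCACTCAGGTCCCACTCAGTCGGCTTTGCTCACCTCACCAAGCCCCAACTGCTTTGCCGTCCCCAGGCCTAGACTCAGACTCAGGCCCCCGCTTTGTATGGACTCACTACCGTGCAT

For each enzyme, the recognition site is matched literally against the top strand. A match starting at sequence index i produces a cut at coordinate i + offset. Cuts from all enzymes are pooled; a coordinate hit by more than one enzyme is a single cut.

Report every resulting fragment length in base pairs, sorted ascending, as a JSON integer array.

[1,2,5,5,6,6,8,8,9,9,10,10,11,12,12,14]

Per-enzyme occurrences:
  LmaV CCCC/4: at [53, 71, 96, 97] ⇒ [57, 75, 100, 101]
  QalIV GCTTTG/2: at [33, 61, 101] ⇒ [35, 63, 103]
  IvoI CTCAC/4: at [5, 39, 44, 113] ⇒ [9, 43, 48, 117]
  EstII GCATC/5: at [124] ⇒ [1]
  YnoI ACTCAG/1: at [13, 24, 83, 89] ⇒ [14, 25, 84, 90]

All cut coordinates (distinct, sorted): [1, 9, 14, 25, 35, 43, 48, 57, 63, 75, 84, 90, 100, 101, 103, 117]

Fragment lengths:
  1→9: 8 bp
  9→14: 5 bp
  14→25: 11 bp
  25→35: 10 bp
  35→43: 8 bp
  43→48: 5 bp
  48→57: 9 bp
  57→63: 6 bp
  63→75: 12 bp
  75→84: 9 bp
  84→90: 6 bp
  90→100: 10 bp
  100→101: 1 bp
  101→103: 2 bp
  103→117: 14 bp
  117→1 (wrap): 128-117+1 = 12 bp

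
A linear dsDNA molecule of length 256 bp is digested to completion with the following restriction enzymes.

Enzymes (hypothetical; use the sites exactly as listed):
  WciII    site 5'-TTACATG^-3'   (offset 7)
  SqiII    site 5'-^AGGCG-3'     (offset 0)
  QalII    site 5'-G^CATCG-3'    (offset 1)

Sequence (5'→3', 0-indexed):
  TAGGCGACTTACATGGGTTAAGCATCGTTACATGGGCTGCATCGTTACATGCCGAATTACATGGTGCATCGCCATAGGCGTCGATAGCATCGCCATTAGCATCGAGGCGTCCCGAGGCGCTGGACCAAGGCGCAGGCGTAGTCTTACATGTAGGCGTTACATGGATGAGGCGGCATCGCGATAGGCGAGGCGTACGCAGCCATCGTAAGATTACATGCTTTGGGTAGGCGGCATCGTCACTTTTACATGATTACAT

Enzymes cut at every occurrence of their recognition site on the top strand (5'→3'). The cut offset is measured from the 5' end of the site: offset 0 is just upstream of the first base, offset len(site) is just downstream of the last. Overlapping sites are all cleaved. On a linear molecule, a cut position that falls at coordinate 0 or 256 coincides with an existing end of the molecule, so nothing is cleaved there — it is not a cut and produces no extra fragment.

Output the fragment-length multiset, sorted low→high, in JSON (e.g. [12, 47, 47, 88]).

Per-enzyme occurrences:
  WciII (TTACATG, off=7): starts [8, 27, 44, 56, 143, 156, 210, 242] → cuts [15, 34, 51, 63, 150, 163, 217, 249]
  SqiII (AGGCG, off=0): starts [1, 75, 104, 114, 127, 133, 151, 167, 182, 187, 225] → cuts [1, 75, 104, 114, 127, 133, 151, 167, 182, 187, 225]
  QalII (GCATCG, off=1): starts [21, 38, 65, 86, 98, 172, 230] → cuts [22, 39, 66, 87, 99, 173, 231]

All cut coordinates (distinct, sorted): [1, 15, 22, 34, 39, 51, 63, 66, 75, 87, 99, 104, 114, 127, 133, 150, 151, 163, 167, 173, 182, 187, 217, 225, 231, 249]

Fragments:
  [0,1): 1 bp
  [1,15): 14 bp
  [15,22): 7 bp
  [22,34): 12 bp
  [34,39): 5 bp
  [39,51): 12 bp
  [51,63): 12 bp
  [63,66): 3 bp
  [66,75): 9 bp
  [75,87): 12 bp
  [87,99): 12 bp
  [99,104): 5 bp
  [104,114): 10 bp
  [114,127): 13 bp
  [127,133): 6 bp
  [133,150): 17 bp
  [150,151): 1 bp
  [151,163): 12 bp
  [163,167): 4 bp
  [167,173): 6 bp
  [173,182): 9 bp
  [182,187): 5 bp
  [187,217): 30 bp
  [217,225): 8 bp
  [225,231): 6 bp
  [231,249): 18 bp
  [249,256): 7 bp

[1,1,3,4,5,5,5,6,6,6,7,7,8,9,9,10,12,12,12,12,12,12,13,14,17,18,30]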